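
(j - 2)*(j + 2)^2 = j^3 + 2*j^2 - 4*j - 8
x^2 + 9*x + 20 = (x + 4)*(x + 5)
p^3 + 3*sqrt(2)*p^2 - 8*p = p*(p - sqrt(2))*(p + 4*sqrt(2))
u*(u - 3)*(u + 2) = u^3 - u^2 - 6*u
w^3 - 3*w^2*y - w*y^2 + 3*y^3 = (w - 3*y)*(w - y)*(w + y)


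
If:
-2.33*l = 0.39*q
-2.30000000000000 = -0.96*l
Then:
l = 2.40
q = -14.31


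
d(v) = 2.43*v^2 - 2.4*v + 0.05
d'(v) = 4.86*v - 2.4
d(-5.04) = 73.87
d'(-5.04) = -26.89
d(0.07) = -0.11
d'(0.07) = -2.06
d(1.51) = 1.97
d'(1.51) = 4.94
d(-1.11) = 5.71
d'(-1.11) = -7.79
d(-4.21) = 53.22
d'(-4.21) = -22.86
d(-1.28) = 7.10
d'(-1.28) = -8.62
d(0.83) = -0.27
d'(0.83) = 1.63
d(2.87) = 13.18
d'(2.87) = 11.55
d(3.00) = 14.72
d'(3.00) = 12.18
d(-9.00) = 218.48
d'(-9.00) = -46.14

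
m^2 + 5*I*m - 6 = (m + 2*I)*(m + 3*I)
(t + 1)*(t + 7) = t^2 + 8*t + 7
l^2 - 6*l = l*(l - 6)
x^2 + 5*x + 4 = (x + 1)*(x + 4)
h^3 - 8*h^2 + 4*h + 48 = (h - 6)*(h - 4)*(h + 2)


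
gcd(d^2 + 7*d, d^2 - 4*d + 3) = 1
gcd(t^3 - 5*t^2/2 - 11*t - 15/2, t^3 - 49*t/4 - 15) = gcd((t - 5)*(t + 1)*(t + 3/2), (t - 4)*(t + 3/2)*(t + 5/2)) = t + 3/2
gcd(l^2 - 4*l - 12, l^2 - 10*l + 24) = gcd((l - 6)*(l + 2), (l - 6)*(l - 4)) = l - 6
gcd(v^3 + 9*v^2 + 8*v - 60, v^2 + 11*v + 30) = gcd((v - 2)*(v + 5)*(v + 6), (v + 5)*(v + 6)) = v^2 + 11*v + 30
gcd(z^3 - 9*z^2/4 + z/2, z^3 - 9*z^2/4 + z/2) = z^3 - 9*z^2/4 + z/2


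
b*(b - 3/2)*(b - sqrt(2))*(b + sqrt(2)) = b^4 - 3*b^3/2 - 2*b^2 + 3*b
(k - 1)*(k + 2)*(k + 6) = k^3 + 7*k^2 + 4*k - 12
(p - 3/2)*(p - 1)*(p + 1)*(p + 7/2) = p^4 + 2*p^3 - 25*p^2/4 - 2*p + 21/4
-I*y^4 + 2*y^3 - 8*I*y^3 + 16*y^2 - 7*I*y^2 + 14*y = y*(y + 7)*(y + 2*I)*(-I*y - I)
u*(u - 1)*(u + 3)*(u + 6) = u^4 + 8*u^3 + 9*u^2 - 18*u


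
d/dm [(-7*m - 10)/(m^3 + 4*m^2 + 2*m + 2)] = 2*(7*m^3 + 29*m^2 + 40*m + 3)/(m^6 + 8*m^5 + 20*m^4 + 20*m^3 + 20*m^2 + 8*m + 4)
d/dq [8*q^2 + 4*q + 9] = 16*q + 4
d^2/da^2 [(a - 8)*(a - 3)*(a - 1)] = 6*a - 24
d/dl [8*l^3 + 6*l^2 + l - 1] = 24*l^2 + 12*l + 1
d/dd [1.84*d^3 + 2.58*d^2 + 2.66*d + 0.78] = 5.52*d^2 + 5.16*d + 2.66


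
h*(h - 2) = h^2 - 2*h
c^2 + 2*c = c*(c + 2)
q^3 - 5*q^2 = q^2*(q - 5)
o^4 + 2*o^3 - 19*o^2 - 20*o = o*(o - 4)*(o + 1)*(o + 5)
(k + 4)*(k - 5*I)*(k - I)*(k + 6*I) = k^4 + 4*k^3 + 31*k^2 + 124*k - 30*I*k - 120*I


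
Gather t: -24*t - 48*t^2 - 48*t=-48*t^2 - 72*t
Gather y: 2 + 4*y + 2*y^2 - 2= 2*y^2 + 4*y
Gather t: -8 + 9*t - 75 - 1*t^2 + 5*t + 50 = -t^2 + 14*t - 33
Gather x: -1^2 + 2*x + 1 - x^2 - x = -x^2 + x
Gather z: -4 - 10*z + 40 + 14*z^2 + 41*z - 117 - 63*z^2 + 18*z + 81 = -49*z^2 + 49*z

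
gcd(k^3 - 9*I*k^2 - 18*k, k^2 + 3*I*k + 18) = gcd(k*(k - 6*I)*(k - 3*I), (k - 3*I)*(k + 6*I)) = k - 3*I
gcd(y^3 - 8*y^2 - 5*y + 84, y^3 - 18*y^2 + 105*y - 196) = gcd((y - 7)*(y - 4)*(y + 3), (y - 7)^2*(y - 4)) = y^2 - 11*y + 28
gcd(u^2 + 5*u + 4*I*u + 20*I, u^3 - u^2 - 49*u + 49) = 1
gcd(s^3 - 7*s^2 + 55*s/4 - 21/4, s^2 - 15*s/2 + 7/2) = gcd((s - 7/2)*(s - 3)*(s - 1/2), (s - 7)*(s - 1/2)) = s - 1/2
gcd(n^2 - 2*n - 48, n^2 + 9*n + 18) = n + 6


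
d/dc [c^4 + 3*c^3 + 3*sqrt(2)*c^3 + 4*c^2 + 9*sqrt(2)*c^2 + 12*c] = 4*c^3 + 9*c^2 + 9*sqrt(2)*c^2 + 8*c + 18*sqrt(2)*c + 12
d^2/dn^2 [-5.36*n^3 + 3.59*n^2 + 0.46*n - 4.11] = 7.18 - 32.16*n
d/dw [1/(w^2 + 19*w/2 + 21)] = 2*(-4*w - 19)/(2*w^2 + 19*w + 42)^2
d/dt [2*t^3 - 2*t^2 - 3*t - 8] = 6*t^2 - 4*t - 3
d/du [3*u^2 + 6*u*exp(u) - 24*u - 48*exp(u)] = 6*u*exp(u) + 6*u - 42*exp(u) - 24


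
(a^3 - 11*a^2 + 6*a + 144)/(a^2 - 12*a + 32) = (a^2 - 3*a - 18)/(a - 4)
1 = 1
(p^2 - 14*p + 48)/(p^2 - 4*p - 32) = (p - 6)/(p + 4)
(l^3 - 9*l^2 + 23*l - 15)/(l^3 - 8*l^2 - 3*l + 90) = (l^2 - 4*l + 3)/(l^2 - 3*l - 18)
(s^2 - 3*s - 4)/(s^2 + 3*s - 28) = (s + 1)/(s + 7)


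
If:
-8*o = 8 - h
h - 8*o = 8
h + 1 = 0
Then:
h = -1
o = -9/8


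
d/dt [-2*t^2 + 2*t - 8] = 2 - 4*t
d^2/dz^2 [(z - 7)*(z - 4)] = 2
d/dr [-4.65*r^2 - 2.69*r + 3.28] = -9.3*r - 2.69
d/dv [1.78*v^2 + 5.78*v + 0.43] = 3.56*v + 5.78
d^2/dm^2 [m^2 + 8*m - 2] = 2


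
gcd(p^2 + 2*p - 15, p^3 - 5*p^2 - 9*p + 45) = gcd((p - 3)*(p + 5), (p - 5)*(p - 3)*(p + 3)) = p - 3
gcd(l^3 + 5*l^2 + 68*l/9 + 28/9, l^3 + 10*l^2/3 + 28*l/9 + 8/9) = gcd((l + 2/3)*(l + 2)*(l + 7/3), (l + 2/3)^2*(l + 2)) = l^2 + 8*l/3 + 4/3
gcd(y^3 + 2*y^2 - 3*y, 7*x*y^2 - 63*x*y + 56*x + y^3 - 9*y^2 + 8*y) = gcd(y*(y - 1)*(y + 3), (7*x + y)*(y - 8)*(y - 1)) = y - 1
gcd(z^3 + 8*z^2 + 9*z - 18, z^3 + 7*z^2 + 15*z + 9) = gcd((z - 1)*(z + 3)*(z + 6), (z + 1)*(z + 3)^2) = z + 3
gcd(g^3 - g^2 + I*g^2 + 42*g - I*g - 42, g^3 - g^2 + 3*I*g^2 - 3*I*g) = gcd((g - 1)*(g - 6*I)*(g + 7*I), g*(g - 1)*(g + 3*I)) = g - 1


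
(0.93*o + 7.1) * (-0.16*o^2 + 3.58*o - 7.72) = -0.1488*o^3 + 2.1934*o^2 + 18.2384*o - 54.812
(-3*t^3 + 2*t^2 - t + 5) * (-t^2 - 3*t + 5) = 3*t^5 + 7*t^4 - 20*t^3 + 8*t^2 - 20*t + 25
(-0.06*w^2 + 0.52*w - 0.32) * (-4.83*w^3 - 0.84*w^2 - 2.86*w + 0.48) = 0.2898*w^5 - 2.4612*w^4 + 1.2804*w^3 - 1.2472*w^2 + 1.1648*w - 0.1536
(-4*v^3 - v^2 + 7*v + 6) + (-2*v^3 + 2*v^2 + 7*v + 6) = -6*v^3 + v^2 + 14*v + 12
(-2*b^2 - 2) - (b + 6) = -2*b^2 - b - 8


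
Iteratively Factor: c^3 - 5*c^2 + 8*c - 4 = (c - 1)*(c^2 - 4*c + 4) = (c - 2)*(c - 1)*(c - 2)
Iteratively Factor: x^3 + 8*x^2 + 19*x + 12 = (x + 1)*(x^2 + 7*x + 12) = (x + 1)*(x + 3)*(x + 4)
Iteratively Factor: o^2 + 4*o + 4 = (o + 2)*(o + 2)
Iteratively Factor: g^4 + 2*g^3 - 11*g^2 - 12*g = (g)*(g^3 + 2*g^2 - 11*g - 12) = g*(g - 3)*(g^2 + 5*g + 4) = g*(g - 3)*(g + 1)*(g + 4)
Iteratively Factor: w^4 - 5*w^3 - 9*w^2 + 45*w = (w - 3)*(w^3 - 2*w^2 - 15*w) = (w - 3)*(w + 3)*(w^2 - 5*w) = w*(w - 3)*(w + 3)*(w - 5)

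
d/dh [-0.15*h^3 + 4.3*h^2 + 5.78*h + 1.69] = -0.45*h^2 + 8.6*h + 5.78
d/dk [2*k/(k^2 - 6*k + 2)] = 2*(2 - k^2)/(k^4 - 12*k^3 + 40*k^2 - 24*k + 4)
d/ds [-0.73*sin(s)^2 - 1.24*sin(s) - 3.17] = -(1.46*sin(s) + 1.24)*cos(s)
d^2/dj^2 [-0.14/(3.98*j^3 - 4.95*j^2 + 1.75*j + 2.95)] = ((3.3432*j - 1.386)*(3.98*j^3 - 4.95*j^2 + 1.75*j + 2.95) - 0.14*(11.94*j^2 - 9.9*j + 1.75)*(23.88*j^2 - 19.8*j + 3.5))/(3.98*j^3 - 4.95*j^2 + 1.75*j + 2.95)^3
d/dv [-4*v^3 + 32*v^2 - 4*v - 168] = -12*v^2 + 64*v - 4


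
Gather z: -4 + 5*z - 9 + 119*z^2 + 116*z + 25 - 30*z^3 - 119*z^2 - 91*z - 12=-30*z^3 + 30*z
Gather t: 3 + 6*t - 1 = 6*t + 2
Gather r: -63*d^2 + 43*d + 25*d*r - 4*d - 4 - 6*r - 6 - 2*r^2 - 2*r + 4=-63*d^2 + 39*d - 2*r^2 + r*(25*d - 8) - 6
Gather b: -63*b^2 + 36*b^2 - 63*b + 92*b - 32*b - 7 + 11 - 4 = -27*b^2 - 3*b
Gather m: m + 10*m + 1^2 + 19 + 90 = 11*m + 110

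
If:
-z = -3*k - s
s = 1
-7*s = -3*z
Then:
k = 4/9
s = 1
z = 7/3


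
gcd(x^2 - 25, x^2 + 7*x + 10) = x + 5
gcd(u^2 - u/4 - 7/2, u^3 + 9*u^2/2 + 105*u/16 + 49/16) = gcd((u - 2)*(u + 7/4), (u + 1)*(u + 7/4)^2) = u + 7/4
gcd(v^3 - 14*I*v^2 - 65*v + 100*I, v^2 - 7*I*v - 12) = v - 4*I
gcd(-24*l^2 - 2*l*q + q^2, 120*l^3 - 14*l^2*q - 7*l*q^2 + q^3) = -24*l^2 - 2*l*q + q^2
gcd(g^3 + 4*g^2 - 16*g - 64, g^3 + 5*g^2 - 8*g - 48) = g^2 + 8*g + 16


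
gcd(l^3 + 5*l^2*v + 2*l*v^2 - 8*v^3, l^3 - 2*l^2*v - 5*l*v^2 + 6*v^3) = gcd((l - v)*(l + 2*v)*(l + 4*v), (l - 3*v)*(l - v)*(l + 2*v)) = -l^2 - l*v + 2*v^2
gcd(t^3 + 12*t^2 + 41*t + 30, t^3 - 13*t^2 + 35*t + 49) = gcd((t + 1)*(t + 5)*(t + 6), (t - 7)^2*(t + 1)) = t + 1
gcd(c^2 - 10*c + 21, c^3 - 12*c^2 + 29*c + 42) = c - 7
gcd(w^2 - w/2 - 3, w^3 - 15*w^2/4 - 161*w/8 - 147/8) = w + 3/2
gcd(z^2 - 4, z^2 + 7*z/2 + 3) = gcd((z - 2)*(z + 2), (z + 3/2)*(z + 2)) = z + 2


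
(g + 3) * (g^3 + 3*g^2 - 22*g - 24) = g^4 + 6*g^3 - 13*g^2 - 90*g - 72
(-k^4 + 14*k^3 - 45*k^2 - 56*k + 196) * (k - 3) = -k^5 + 17*k^4 - 87*k^3 + 79*k^2 + 364*k - 588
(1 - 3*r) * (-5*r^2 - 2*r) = 15*r^3 + r^2 - 2*r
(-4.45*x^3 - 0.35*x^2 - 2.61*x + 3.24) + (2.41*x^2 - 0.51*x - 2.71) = -4.45*x^3 + 2.06*x^2 - 3.12*x + 0.53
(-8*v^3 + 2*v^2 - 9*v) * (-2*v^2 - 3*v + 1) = 16*v^5 + 20*v^4 + 4*v^3 + 29*v^2 - 9*v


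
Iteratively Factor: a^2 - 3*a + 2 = (a - 1)*(a - 2)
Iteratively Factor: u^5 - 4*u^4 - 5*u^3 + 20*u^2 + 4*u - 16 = (u - 4)*(u^4 - 5*u^2 + 4) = (u - 4)*(u - 2)*(u^3 + 2*u^2 - u - 2) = (u - 4)*(u - 2)*(u + 2)*(u^2 - 1) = (u - 4)*(u - 2)*(u - 1)*(u + 2)*(u + 1)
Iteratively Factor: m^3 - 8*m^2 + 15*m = (m - 3)*(m^2 - 5*m) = (m - 5)*(m - 3)*(m)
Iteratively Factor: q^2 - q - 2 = (q + 1)*(q - 2)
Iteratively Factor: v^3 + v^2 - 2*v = (v)*(v^2 + v - 2) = v*(v - 1)*(v + 2)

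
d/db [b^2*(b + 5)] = b*(3*b + 10)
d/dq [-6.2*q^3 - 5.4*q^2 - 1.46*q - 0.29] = -18.6*q^2 - 10.8*q - 1.46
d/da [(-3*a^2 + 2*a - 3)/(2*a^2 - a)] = (-a^2 + 12*a - 3)/(a^2*(4*a^2 - 4*a + 1))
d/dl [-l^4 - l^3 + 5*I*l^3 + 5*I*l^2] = l*(-4*l^2 - 3*l + 15*I*l + 10*I)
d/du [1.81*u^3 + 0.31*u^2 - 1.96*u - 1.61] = 5.43*u^2 + 0.62*u - 1.96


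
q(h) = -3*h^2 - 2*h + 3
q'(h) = -6*h - 2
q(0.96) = -1.68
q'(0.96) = -7.76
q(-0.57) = 3.17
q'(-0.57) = 1.42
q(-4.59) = -51.02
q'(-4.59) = 25.54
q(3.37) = -37.81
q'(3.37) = -22.22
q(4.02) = -53.52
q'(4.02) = -26.12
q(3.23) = -34.76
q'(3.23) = -21.38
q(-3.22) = -21.67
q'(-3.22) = 17.32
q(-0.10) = 3.17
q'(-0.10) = -1.40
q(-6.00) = -93.00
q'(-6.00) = 34.00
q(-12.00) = -405.00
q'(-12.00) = 70.00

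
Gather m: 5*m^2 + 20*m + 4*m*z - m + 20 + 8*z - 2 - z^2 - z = 5*m^2 + m*(4*z + 19) - z^2 + 7*z + 18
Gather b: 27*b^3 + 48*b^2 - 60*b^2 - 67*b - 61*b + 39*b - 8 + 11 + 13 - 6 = 27*b^3 - 12*b^2 - 89*b + 10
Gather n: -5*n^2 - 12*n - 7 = -5*n^2 - 12*n - 7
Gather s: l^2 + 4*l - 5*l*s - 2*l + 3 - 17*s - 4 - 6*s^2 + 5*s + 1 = l^2 + 2*l - 6*s^2 + s*(-5*l - 12)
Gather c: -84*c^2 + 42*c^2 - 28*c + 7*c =-42*c^2 - 21*c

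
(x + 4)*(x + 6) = x^2 + 10*x + 24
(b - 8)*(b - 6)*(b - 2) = b^3 - 16*b^2 + 76*b - 96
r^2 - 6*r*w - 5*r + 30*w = (r - 5)*(r - 6*w)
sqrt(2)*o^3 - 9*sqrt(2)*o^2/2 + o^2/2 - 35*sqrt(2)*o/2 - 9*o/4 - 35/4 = (o - 7)*(o + 5/2)*(sqrt(2)*o + 1/2)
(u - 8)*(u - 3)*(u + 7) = u^3 - 4*u^2 - 53*u + 168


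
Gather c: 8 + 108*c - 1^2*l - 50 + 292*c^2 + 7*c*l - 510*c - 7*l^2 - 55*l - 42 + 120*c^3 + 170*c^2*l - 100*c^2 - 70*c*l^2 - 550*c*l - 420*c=120*c^3 + c^2*(170*l + 192) + c*(-70*l^2 - 543*l - 822) - 7*l^2 - 56*l - 84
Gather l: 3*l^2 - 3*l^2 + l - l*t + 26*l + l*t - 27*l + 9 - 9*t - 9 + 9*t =0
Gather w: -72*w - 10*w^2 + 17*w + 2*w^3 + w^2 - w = 2*w^3 - 9*w^2 - 56*w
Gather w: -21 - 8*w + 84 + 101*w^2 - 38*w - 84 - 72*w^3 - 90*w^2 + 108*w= -72*w^3 + 11*w^2 + 62*w - 21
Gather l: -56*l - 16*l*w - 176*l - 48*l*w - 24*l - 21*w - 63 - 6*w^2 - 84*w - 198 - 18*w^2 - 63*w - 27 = l*(-64*w - 256) - 24*w^2 - 168*w - 288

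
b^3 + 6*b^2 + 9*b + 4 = (b + 1)^2*(b + 4)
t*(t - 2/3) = t^2 - 2*t/3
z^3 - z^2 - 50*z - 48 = (z - 8)*(z + 1)*(z + 6)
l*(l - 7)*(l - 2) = l^3 - 9*l^2 + 14*l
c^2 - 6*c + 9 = (c - 3)^2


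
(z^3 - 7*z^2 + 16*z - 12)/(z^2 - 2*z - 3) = (z^2 - 4*z + 4)/(z + 1)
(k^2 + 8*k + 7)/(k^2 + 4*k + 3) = (k + 7)/(k + 3)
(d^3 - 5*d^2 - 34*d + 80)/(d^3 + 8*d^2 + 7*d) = (d^3 - 5*d^2 - 34*d + 80)/(d*(d^2 + 8*d + 7))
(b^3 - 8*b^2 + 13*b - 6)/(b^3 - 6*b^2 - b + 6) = (b - 1)/(b + 1)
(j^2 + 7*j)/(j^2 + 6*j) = (j + 7)/(j + 6)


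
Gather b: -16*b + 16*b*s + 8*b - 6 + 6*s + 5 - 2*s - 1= b*(16*s - 8) + 4*s - 2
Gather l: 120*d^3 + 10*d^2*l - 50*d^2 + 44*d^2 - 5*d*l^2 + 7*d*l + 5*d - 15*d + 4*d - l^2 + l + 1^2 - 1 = 120*d^3 - 6*d^2 - 6*d + l^2*(-5*d - 1) + l*(10*d^2 + 7*d + 1)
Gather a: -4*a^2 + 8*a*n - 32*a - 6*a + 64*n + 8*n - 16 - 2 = -4*a^2 + a*(8*n - 38) + 72*n - 18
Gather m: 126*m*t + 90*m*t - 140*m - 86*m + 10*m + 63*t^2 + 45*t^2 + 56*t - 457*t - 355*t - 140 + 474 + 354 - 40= m*(216*t - 216) + 108*t^2 - 756*t + 648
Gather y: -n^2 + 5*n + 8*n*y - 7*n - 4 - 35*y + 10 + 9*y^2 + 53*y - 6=-n^2 - 2*n + 9*y^2 + y*(8*n + 18)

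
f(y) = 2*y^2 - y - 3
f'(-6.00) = -25.00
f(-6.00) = 75.00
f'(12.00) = 47.00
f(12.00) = 273.00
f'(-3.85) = -16.40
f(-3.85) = 30.50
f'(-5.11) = -21.44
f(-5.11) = 54.33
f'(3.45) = 12.80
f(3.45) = 17.36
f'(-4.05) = -17.20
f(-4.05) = 33.86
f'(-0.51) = -3.04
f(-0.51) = -1.97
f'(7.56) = 29.24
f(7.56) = 103.75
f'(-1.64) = -7.56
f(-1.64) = 4.02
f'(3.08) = 11.32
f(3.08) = 12.89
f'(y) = 4*y - 1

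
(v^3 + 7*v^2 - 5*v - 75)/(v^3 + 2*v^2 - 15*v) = (v + 5)/v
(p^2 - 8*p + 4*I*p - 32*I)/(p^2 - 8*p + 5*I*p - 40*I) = (p + 4*I)/(p + 5*I)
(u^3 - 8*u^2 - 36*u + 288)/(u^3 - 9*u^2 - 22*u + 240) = (u + 6)/(u + 5)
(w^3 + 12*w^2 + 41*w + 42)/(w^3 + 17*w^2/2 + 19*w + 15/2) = 2*(w^2 + 9*w + 14)/(2*w^2 + 11*w + 5)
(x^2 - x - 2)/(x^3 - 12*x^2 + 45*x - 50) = (x + 1)/(x^2 - 10*x + 25)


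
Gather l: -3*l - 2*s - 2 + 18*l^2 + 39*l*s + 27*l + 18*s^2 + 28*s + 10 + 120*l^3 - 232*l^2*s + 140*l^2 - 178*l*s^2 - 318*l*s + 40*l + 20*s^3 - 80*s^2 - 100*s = 120*l^3 + l^2*(158 - 232*s) + l*(-178*s^2 - 279*s + 64) + 20*s^3 - 62*s^2 - 74*s + 8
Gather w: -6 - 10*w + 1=-10*w - 5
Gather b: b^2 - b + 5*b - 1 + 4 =b^2 + 4*b + 3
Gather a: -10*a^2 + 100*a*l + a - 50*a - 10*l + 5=-10*a^2 + a*(100*l - 49) - 10*l + 5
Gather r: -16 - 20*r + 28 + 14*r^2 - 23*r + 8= 14*r^2 - 43*r + 20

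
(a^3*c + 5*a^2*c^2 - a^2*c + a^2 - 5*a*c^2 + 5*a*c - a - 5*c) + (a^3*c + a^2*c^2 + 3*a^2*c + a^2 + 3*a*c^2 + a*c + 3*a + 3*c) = 2*a^3*c + 6*a^2*c^2 + 2*a^2*c + 2*a^2 - 2*a*c^2 + 6*a*c + 2*a - 2*c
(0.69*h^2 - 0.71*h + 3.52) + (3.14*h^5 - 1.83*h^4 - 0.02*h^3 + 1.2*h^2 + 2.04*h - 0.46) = 3.14*h^5 - 1.83*h^4 - 0.02*h^3 + 1.89*h^2 + 1.33*h + 3.06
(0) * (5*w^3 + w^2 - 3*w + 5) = 0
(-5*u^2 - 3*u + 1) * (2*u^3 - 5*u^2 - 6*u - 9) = -10*u^5 + 19*u^4 + 47*u^3 + 58*u^2 + 21*u - 9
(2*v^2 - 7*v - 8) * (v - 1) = 2*v^3 - 9*v^2 - v + 8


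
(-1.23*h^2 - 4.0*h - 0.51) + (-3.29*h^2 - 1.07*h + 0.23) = -4.52*h^2 - 5.07*h - 0.28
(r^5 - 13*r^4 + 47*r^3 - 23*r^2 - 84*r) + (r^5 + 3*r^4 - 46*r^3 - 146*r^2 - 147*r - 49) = 2*r^5 - 10*r^4 + r^3 - 169*r^2 - 231*r - 49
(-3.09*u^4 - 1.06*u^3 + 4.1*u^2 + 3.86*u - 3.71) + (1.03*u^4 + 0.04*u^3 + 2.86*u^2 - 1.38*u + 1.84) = -2.06*u^4 - 1.02*u^3 + 6.96*u^2 + 2.48*u - 1.87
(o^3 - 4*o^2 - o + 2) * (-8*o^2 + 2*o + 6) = -8*o^5 + 34*o^4 + 6*o^3 - 42*o^2 - 2*o + 12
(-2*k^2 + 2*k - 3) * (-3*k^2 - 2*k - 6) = 6*k^4 - 2*k^3 + 17*k^2 - 6*k + 18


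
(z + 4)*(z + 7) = z^2 + 11*z + 28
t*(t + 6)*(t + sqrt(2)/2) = t^3 + sqrt(2)*t^2/2 + 6*t^2 + 3*sqrt(2)*t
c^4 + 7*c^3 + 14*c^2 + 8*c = c*(c + 1)*(c + 2)*(c + 4)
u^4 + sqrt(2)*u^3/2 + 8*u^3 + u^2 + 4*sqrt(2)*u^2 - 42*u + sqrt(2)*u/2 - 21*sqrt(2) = (u - 2)*(u + 3)*(u + 7)*(u + sqrt(2)/2)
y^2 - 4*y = y*(y - 4)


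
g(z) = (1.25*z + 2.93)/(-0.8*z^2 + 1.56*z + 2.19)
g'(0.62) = 0.18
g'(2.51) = 14.30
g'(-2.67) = -0.12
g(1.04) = 1.44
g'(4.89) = 0.52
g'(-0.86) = -77.77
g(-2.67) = 0.05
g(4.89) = -0.97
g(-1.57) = -0.43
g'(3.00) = 194.96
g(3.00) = -20.24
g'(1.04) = 0.47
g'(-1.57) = -1.35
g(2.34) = 4.01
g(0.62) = 1.30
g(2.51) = 5.69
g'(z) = (1.25*z + 2.93)*(1.6*z - 1.56)/(-0.8*z^2 + 1.56*z + 2.19)^2 + 1.25/(-0.8*z^2 + 1.56*z + 2.19) = (1.0*z^2 + 4.688*z - 1.8333)/(0.64*z^4 - 2.496*z^3 - 1.0704*z^2 + 6.8328*z + 4.7961)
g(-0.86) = 7.23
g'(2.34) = 6.86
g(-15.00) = 0.08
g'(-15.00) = 0.00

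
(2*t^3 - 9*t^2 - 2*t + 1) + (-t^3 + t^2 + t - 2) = t^3 - 8*t^2 - t - 1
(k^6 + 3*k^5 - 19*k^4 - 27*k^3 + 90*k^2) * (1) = k^6 + 3*k^5 - 19*k^4 - 27*k^3 + 90*k^2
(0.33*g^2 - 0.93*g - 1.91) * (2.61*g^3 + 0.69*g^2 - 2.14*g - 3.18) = 0.8613*g^5 - 2.1996*g^4 - 6.333*g^3 - 0.3771*g^2 + 7.0448*g + 6.0738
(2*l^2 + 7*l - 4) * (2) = 4*l^2 + 14*l - 8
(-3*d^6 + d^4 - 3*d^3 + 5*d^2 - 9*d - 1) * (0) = 0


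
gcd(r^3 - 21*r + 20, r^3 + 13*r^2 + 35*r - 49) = r - 1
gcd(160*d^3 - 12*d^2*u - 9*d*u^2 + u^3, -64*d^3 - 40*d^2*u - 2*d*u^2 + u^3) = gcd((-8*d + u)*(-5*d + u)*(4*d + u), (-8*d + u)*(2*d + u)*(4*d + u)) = -32*d^2 - 4*d*u + u^2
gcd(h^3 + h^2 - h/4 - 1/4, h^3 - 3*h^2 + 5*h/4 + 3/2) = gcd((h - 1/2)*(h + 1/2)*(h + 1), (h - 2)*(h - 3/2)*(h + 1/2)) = h + 1/2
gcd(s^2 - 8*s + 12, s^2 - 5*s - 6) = s - 6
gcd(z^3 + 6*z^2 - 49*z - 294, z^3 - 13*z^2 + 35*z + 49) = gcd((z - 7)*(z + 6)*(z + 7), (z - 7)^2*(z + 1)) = z - 7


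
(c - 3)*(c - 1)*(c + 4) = c^3 - 13*c + 12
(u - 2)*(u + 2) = u^2 - 4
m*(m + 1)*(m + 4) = m^3 + 5*m^2 + 4*m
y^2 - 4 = (y - 2)*(y + 2)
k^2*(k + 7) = k^3 + 7*k^2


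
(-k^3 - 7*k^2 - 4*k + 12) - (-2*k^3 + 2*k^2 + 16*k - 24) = k^3 - 9*k^2 - 20*k + 36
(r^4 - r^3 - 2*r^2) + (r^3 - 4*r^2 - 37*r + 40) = r^4 - 6*r^2 - 37*r + 40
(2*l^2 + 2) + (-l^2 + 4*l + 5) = l^2 + 4*l + 7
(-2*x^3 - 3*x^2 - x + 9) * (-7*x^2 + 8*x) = 14*x^5 + 5*x^4 - 17*x^3 - 71*x^2 + 72*x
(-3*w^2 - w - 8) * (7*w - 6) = -21*w^3 + 11*w^2 - 50*w + 48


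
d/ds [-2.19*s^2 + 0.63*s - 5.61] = 0.63 - 4.38*s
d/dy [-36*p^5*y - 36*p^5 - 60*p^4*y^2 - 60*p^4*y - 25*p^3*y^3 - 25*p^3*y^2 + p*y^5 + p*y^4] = p*(-36*p^4 - 120*p^3*y - 60*p^3 - 75*p^2*y^2 - 50*p^2*y + 5*y^4 + 4*y^3)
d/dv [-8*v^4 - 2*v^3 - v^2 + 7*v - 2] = -32*v^3 - 6*v^2 - 2*v + 7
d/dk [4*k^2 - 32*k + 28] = 8*k - 32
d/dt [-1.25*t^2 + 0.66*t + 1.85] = 0.66 - 2.5*t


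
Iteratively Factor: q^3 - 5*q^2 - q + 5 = (q - 1)*(q^2 - 4*q - 5) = (q - 5)*(q - 1)*(q + 1)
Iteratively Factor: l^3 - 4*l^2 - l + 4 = (l - 4)*(l^2 - 1) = (l - 4)*(l - 1)*(l + 1)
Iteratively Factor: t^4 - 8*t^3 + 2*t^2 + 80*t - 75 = (t - 5)*(t^3 - 3*t^2 - 13*t + 15) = (t - 5)^2*(t^2 + 2*t - 3) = (t - 5)^2*(t - 1)*(t + 3)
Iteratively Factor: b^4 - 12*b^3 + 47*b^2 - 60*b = (b - 5)*(b^3 - 7*b^2 + 12*b) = b*(b - 5)*(b^2 - 7*b + 12) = b*(b - 5)*(b - 4)*(b - 3)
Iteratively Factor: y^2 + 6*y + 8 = (y + 2)*(y + 4)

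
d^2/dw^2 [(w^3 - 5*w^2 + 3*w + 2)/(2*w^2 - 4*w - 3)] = 2*(-6*w^3 - 30*w^2 + 33*w - 37)/(8*w^6 - 48*w^5 + 60*w^4 + 80*w^3 - 90*w^2 - 108*w - 27)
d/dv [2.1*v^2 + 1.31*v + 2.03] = 4.2*v + 1.31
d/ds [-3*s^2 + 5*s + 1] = 5 - 6*s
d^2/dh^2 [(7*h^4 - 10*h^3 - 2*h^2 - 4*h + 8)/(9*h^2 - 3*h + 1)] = 2*(567*h^6 - 567*h^5 + 378*h^4 - 546*h^3 + 2130*h^2 - 570*h - 14)/(729*h^6 - 729*h^5 + 486*h^4 - 189*h^3 + 54*h^2 - 9*h + 1)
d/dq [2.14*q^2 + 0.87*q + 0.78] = 4.28*q + 0.87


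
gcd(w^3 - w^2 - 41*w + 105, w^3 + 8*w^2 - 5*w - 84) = w^2 + 4*w - 21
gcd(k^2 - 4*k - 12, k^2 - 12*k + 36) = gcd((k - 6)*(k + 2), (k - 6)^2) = k - 6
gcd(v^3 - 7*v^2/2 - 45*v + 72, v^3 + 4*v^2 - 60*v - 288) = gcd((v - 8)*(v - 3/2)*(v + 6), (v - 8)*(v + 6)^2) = v^2 - 2*v - 48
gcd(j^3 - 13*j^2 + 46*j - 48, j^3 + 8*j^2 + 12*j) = 1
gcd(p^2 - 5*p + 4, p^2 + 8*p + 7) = 1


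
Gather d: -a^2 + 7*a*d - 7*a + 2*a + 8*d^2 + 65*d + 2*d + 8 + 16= -a^2 - 5*a + 8*d^2 + d*(7*a + 67) + 24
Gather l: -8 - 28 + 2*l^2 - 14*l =2*l^2 - 14*l - 36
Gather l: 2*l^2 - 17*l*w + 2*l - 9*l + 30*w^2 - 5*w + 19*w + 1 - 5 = 2*l^2 + l*(-17*w - 7) + 30*w^2 + 14*w - 4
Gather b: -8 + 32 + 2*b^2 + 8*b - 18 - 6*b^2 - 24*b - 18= -4*b^2 - 16*b - 12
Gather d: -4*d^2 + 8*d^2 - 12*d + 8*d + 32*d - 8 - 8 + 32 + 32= 4*d^2 + 28*d + 48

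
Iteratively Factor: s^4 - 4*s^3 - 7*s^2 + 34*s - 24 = (s - 4)*(s^3 - 7*s + 6) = (s - 4)*(s + 3)*(s^2 - 3*s + 2) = (s - 4)*(s - 2)*(s + 3)*(s - 1)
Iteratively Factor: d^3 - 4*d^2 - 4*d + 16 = (d - 4)*(d^2 - 4) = (d - 4)*(d + 2)*(d - 2)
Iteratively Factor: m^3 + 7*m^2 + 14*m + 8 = (m + 2)*(m^2 + 5*m + 4) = (m + 1)*(m + 2)*(m + 4)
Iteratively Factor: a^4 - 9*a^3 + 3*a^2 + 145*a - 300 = (a - 5)*(a^3 - 4*a^2 - 17*a + 60) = (a - 5)^2*(a^2 + a - 12) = (a - 5)^2*(a + 4)*(a - 3)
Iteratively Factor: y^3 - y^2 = (y - 1)*(y^2) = y*(y - 1)*(y)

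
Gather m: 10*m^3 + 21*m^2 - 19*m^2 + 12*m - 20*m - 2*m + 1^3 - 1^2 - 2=10*m^3 + 2*m^2 - 10*m - 2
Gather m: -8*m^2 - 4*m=-8*m^2 - 4*m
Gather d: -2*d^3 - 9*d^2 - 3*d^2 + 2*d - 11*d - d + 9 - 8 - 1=-2*d^3 - 12*d^2 - 10*d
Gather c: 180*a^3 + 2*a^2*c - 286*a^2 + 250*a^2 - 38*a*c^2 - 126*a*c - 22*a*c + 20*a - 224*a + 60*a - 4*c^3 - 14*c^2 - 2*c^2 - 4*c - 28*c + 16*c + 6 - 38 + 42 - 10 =180*a^3 - 36*a^2 - 144*a - 4*c^3 + c^2*(-38*a - 16) + c*(2*a^2 - 148*a - 16)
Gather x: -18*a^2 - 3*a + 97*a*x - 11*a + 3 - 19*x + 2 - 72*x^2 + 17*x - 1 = -18*a^2 - 14*a - 72*x^2 + x*(97*a - 2) + 4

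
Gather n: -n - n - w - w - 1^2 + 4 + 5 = -2*n - 2*w + 8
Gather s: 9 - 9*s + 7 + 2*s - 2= 14 - 7*s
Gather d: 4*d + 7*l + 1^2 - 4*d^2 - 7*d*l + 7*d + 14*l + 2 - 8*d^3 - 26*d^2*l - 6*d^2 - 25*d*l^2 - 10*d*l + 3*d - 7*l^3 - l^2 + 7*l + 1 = -8*d^3 + d^2*(-26*l - 10) + d*(-25*l^2 - 17*l + 14) - 7*l^3 - l^2 + 28*l + 4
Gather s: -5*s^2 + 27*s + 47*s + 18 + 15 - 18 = -5*s^2 + 74*s + 15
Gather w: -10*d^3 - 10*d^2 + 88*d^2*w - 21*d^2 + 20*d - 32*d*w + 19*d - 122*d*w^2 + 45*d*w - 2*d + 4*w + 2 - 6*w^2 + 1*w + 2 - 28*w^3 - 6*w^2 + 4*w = -10*d^3 - 31*d^2 + 37*d - 28*w^3 + w^2*(-122*d - 12) + w*(88*d^2 + 13*d + 9) + 4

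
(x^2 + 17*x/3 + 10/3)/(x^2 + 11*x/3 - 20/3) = (3*x + 2)/(3*x - 4)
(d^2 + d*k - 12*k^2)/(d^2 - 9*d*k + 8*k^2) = (d^2 + d*k - 12*k^2)/(d^2 - 9*d*k + 8*k^2)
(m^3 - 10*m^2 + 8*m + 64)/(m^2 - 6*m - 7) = (-m^3 + 10*m^2 - 8*m - 64)/(-m^2 + 6*m + 7)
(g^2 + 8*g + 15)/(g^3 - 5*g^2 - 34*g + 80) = (g + 3)/(g^2 - 10*g + 16)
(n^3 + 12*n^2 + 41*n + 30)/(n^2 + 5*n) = n + 7 + 6/n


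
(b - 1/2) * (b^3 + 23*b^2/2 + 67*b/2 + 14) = b^4 + 11*b^3 + 111*b^2/4 - 11*b/4 - 7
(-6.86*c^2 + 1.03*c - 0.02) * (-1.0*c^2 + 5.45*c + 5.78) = 6.86*c^4 - 38.417*c^3 - 34.0173*c^2 + 5.8444*c - 0.1156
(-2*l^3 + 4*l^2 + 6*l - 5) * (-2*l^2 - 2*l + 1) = 4*l^5 - 4*l^4 - 22*l^3 + 2*l^2 + 16*l - 5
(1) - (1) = 0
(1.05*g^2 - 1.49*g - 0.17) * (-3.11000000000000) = -3.2655*g^2 + 4.6339*g + 0.5287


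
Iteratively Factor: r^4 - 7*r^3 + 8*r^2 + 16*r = (r + 1)*(r^3 - 8*r^2 + 16*r) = (r - 4)*(r + 1)*(r^2 - 4*r) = (r - 4)^2*(r + 1)*(r)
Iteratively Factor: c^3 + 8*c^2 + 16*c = (c + 4)*(c^2 + 4*c) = c*(c + 4)*(c + 4)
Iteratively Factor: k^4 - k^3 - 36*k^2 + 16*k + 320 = (k + 4)*(k^3 - 5*k^2 - 16*k + 80) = (k - 5)*(k + 4)*(k^2 - 16) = (k - 5)*(k + 4)^2*(k - 4)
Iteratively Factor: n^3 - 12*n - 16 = (n + 2)*(n^2 - 2*n - 8) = (n + 2)^2*(n - 4)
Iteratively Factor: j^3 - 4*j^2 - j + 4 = (j - 1)*(j^2 - 3*j - 4) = (j - 4)*(j - 1)*(j + 1)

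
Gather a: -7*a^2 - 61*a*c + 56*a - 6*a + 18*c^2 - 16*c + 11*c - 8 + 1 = -7*a^2 + a*(50 - 61*c) + 18*c^2 - 5*c - 7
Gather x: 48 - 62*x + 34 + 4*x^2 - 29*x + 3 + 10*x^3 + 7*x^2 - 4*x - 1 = 10*x^3 + 11*x^2 - 95*x + 84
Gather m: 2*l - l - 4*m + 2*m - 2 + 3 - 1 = l - 2*m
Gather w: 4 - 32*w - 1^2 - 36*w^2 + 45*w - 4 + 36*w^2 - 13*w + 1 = 0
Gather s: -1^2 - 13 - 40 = -54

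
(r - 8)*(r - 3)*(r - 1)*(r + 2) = r^4 - 10*r^3 + 11*r^2 + 46*r - 48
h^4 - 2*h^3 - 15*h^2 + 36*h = h*(h - 3)^2*(h + 4)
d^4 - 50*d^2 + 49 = (d - 7)*(d - 1)*(d + 1)*(d + 7)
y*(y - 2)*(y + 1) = y^3 - y^2 - 2*y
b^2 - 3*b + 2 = (b - 2)*(b - 1)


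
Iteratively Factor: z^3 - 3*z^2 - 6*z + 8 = (z - 4)*(z^2 + z - 2) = (z - 4)*(z + 2)*(z - 1)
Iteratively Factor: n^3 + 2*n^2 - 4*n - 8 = (n + 2)*(n^2 - 4) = (n - 2)*(n + 2)*(n + 2)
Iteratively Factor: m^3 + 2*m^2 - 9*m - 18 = (m - 3)*(m^2 + 5*m + 6) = (m - 3)*(m + 3)*(m + 2)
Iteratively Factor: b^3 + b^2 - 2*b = (b + 2)*(b^2 - b) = (b - 1)*(b + 2)*(b)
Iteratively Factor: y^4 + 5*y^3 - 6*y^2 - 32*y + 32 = (y - 1)*(y^3 + 6*y^2 - 32) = (y - 1)*(y + 4)*(y^2 + 2*y - 8) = (y - 2)*(y - 1)*(y + 4)*(y + 4)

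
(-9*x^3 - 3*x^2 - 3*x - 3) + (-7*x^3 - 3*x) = -16*x^3 - 3*x^2 - 6*x - 3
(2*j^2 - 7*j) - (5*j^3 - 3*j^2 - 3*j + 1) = -5*j^3 + 5*j^2 - 4*j - 1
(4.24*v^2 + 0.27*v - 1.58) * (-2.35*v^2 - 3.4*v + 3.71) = -9.964*v^4 - 15.0505*v^3 + 18.5254*v^2 + 6.3737*v - 5.8618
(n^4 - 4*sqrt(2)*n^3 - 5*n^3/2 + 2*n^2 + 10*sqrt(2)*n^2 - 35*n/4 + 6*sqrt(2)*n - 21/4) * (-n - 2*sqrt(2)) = -n^5 + 5*n^4/2 + 2*sqrt(2)*n^4 - 5*sqrt(2)*n^3 + 14*n^3 - 125*n^2/4 - 10*sqrt(2)*n^2 - 75*n/4 + 35*sqrt(2)*n/2 + 21*sqrt(2)/2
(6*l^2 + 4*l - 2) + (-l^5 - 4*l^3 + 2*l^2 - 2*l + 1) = -l^5 - 4*l^3 + 8*l^2 + 2*l - 1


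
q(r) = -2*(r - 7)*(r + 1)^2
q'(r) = -2*(r - 7)*(2*r + 2) - 2*(r + 1)^2 = 2*(13 - 3*r)*(r + 1)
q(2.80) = 121.30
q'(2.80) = 34.96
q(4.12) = 150.99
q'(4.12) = 6.55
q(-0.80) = 0.62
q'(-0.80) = 6.16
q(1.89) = 85.36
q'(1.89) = 42.37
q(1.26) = 58.64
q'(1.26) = 41.67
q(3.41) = 139.64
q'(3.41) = 24.43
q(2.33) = 103.57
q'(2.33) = 40.03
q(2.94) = 126.05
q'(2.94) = 32.94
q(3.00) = 128.00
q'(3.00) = 32.00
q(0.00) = 14.00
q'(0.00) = 26.00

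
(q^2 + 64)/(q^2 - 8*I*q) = (q + 8*I)/q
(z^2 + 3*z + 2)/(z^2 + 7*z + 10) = (z + 1)/(z + 5)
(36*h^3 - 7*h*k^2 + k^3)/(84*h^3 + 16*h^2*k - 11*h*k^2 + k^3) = (3*h - k)/(7*h - k)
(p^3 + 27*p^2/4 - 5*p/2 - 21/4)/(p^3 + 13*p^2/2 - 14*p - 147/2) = (4*p^2 - p - 3)/(2*(2*p^2 - p - 21))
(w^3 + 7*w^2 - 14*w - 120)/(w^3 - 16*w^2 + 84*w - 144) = (w^2 + 11*w + 30)/(w^2 - 12*w + 36)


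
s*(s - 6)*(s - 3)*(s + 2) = s^4 - 7*s^3 + 36*s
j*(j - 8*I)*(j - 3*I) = j^3 - 11*I*j^2 - 24*j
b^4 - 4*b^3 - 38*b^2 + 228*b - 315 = (b - 5)*(b - 3)^2*(b + 7)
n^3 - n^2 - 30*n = n*(n - 6)*(n + 5)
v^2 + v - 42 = (v - 6)*(v + 7)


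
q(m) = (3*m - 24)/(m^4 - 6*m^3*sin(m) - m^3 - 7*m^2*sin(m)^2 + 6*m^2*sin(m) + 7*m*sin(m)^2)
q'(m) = (3*m - 24)*(6*m^3*cos(m) - 4*m^3 + 14*m^2*sin(m)*cos(m) + 18*m^2*sin(m) - 6*m^2*cos(m) + 3*m^2 + 14*m*sin(m)^2 - 14*m*sin(m)*cos(m) - 12*m*sin(m) - 7*sin(m)^2)/(m^4 - 6*m^3*sin(m) - m^3 - 7*m^2*sin(m)^2 + 6*m^2*sin(m) + 7*m*sin(m)^2)^2 + 3/(m^4 - 6*m^3*sin(m) - m^3 - 7*m^2*sin(m)^2 + 6*m^2*sin(m) + 7*m*sin(m)^2) = 3*(6*m^4*cos(m) - 3*m^4 + 12*m^3*sin(m) + 7*m^3*sin(2*m) - 54*m^3*cos(m) + 34*m^3 - 150*m^2*sin(m) - 63*m^2*sin(2*m) + 48*m^2*cos(m) - 7*m^2*cos(2*m)/2 - 41*m^2/2 + 96*m*sin(m) + 56*sqrt(2)*m*sin(2*m + pi/4) - 56*m - 28*cos(2*m) + 28)/(m^2*(m - 1)^2*(m - 7*sin(m))^2*(m + sin(m))^2)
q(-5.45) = -0.02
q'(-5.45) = -0.01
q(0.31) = -96.06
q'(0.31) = 786.28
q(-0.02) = 245738.09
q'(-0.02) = 37068261.65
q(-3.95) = -0.06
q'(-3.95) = -0.07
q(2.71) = 5.02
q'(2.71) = 163.26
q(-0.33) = 44.91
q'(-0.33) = 428.39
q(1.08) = 24.04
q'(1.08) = -355.16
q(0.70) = -20.37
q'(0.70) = 14.01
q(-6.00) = -0.02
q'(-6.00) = 0.00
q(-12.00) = 0.00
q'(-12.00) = 0.00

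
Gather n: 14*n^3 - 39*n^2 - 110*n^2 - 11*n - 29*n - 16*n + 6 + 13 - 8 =14*n^3 - 149*n^2 - 56*n + 11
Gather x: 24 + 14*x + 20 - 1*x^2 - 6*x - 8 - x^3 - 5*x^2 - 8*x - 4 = -x^3 - 6*x^2 + 32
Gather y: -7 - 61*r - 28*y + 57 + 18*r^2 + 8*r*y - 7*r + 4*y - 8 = 18*r^2 - 68*r + y*(8*r - 24) + 42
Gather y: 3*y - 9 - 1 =3*y - 10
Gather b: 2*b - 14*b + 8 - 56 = -12*b - 48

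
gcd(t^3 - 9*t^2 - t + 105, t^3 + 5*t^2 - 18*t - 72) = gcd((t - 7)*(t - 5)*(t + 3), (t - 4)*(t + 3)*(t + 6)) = t + 3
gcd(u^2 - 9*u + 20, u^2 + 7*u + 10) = 1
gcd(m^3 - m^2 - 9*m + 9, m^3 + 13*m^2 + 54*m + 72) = m + 3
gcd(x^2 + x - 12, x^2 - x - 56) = 1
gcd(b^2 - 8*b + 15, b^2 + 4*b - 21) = b - 3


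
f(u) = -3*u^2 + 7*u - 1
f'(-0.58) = 10.48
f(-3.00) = -49.00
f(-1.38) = -16.37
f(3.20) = -9.32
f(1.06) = 3.05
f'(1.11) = 0.34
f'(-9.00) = 61.00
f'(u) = 7 - 6*u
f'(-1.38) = 15.28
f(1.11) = 3.07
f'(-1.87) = 18.22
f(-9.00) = -307.00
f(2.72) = -4.16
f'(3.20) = -12.20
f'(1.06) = 0.64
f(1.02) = 3.02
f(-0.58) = -6.07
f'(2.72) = -9.32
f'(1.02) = 0.88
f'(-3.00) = 25.00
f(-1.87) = -24.58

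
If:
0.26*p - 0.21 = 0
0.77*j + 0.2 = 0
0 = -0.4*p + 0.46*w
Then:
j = -0.26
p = 0.81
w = 0.70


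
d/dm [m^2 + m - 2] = 2*m + 1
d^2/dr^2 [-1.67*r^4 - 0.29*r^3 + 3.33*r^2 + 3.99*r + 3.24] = -20.04*r^2 - 1.74*r + 6.66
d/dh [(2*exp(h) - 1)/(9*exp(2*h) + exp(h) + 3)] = (-(2*exp(h) - 1)*(18*exp(h) + 1) + 18*exp(2*h) + 2*exp(h) + 6)*exp(h)/(9*exp(2*h) + exp(h) + 3)^2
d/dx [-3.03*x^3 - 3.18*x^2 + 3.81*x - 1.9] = -9.09*x^2 - 6.36*x + 3.81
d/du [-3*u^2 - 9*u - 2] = -6*u - 9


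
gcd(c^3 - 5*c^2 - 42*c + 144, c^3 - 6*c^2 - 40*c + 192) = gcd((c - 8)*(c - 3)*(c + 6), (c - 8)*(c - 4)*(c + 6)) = c^2 - 2*c - 48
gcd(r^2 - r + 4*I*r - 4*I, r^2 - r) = r - 1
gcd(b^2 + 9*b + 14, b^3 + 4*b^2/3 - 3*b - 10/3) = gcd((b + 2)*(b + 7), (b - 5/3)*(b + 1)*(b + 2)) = b + 2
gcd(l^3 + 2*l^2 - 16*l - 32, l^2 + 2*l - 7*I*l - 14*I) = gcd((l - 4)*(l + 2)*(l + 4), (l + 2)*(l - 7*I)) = l + 2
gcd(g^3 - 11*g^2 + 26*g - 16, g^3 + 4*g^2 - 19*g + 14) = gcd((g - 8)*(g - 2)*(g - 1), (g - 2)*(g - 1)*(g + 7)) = g^2 - 3*g + 2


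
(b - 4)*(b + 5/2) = b^2 - 3*b/2 - 10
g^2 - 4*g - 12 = (g - 6)*(g + 2)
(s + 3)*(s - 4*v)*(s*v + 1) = s^3*v - 4*s^2*v^2 + 3*s^2*v + s^2 - 12*s*v^2 - 4*s*v + 3*s - 12*v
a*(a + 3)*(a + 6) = a^3 + 9*a^2 + 18*a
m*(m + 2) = m^2 + 2*m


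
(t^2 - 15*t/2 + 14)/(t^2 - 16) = (t - 7/2)/(t + 4)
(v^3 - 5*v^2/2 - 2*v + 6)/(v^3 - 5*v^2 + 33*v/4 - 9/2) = 2*(2*v^2 - v - 6)/(4*v^2 - 12*v + 9)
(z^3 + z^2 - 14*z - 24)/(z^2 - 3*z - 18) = (z^2 - 2*z - 8)/(z - 6)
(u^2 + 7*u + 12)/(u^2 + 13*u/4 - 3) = 4*(u + 3)/(4*u - 3)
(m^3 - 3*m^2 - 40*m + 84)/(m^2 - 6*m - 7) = (m^2 + 4*m - 12)/(m + 1)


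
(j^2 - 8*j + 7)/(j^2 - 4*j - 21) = (j - 1)/(j + 3)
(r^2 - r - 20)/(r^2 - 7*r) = (r^2 - r - 20)/(r*(r - 7))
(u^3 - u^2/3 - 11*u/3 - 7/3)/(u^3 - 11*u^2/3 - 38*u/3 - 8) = (3*u^2 - 4*u - 7)/(3*u^2 - 14*u - 24)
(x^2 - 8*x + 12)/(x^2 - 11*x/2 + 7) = 2*(x - 6)/(2*x - 7)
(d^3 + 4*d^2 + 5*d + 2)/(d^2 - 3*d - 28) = (d^3 + 4*d^2 + 5*d + 2)/(d^2 - 3*d - 28)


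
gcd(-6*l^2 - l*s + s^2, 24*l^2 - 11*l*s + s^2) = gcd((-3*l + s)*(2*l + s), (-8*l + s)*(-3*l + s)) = -3*l + s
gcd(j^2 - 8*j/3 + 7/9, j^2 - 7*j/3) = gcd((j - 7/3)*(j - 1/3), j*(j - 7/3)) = j - 7/3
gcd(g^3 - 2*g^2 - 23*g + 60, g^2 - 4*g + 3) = g - 3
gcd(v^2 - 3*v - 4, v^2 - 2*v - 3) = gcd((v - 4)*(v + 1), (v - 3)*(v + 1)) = v + 1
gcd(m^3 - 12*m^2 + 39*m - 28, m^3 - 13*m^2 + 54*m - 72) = m - 4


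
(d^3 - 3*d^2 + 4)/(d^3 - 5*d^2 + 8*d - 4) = (d + 1)/(d - 1)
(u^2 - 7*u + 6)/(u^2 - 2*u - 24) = (u - 1)/(u + 4)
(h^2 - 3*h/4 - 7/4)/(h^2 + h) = (h - 7/4)/h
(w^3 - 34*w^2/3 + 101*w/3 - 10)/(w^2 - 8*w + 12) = (3*w^2 - 16*w + 5)/(3*(w - 2))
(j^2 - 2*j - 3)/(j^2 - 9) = (j + 1)/(j + 3)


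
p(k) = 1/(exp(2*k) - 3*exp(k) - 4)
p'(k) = (-2*exp(2*k) + 3*exp(k))/(exp(2*k) - 3*exp(k) - 4)^2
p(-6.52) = -0.25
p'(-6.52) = 0.00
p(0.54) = -0.16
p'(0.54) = -0.02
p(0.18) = -0.16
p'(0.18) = 0.02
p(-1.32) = -0.21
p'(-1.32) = 0.03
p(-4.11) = -0.25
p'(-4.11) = 0.00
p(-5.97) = -0.25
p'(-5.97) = 0.00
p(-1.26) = -0.21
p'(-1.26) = 0.03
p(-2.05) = -0.23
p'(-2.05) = 0.02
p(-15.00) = -0.25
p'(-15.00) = 0.00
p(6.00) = 0.00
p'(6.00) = 0.00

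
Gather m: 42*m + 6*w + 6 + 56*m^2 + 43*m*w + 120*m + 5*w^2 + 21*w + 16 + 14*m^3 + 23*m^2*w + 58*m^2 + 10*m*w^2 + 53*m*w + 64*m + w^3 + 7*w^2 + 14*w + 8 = 14*m^3 + m^2*(23*w + 114) + m*(10*w^2 + 96*w + 226) + w^3 + 12*w^2 + 41*w + 30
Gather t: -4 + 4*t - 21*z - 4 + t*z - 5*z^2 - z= t*(z + 4) - 5*z^2 - 22*z - 8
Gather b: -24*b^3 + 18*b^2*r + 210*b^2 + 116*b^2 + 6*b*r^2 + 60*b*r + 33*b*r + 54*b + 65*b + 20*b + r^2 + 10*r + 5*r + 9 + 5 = -24*b^3 + b^2*(18*r + 326) + b*(6*r^2 + 93*r + 139) + r^2 + 15*r + 14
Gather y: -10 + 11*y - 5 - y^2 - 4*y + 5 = -y^2 + 7*y - 10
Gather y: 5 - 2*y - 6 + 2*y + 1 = 0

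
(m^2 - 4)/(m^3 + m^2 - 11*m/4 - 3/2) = 4*(m - 2)/(4*m^2 - 4*m - 3)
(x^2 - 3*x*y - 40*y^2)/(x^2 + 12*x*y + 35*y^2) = (x - 8*y)/(x + 7*y)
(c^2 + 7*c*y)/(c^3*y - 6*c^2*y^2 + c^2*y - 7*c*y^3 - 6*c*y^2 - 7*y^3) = c*(-c - 7*y)/(y*(-c^3 + 6*c^2*y - c^2 + 7*c*y^2 + 6*c*y + 7*y^2))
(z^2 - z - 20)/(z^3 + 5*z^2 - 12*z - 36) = (z^2 - z - 20)/(z^3 + 5*z^2 - 12*z - 36)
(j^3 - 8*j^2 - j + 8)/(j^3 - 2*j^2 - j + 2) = (j - 8)/(j - 2)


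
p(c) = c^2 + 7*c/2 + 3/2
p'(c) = 2*c + 7/2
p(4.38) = 36.01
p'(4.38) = 12.26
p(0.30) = 2.64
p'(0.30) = 4.10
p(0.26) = 2.48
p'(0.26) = 4.02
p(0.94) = 5.67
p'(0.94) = 5.38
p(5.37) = 49.13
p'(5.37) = 14.24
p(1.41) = 8.42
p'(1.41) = 6.32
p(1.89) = 11.69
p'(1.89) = 7.28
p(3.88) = 30.13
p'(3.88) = 11.26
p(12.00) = 187.50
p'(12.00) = 27.50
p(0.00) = 1.50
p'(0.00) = 3.50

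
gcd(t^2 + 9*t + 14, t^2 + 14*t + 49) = t + 7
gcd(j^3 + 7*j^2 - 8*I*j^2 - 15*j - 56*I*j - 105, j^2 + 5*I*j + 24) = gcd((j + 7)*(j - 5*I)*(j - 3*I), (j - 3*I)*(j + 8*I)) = j - 3*I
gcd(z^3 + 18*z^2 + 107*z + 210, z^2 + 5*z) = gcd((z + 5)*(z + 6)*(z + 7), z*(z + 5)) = z + 5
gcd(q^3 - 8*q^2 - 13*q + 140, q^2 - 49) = q - 7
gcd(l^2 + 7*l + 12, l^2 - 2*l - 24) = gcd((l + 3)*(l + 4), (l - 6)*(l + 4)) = l + 4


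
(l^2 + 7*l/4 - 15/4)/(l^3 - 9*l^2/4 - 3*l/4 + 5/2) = (l + 3)/(l^2 - l - 2)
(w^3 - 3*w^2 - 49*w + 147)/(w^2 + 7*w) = w - 10 + 21/w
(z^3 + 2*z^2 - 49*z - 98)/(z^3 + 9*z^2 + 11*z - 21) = (z^2 - 5*z - 14)/(z^2 + 2*z - 3)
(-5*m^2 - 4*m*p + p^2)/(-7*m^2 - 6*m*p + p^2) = (-5*m + p)/(-7*m + p)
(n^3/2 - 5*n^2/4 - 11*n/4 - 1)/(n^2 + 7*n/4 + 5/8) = 2*(n^2 - 3*n - 4)/(4*n + 5)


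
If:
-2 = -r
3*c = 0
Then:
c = 0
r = 2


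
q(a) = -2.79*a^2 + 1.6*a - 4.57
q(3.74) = -37.61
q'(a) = 1.6 - 5.58*a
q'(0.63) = -1.92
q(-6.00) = -114.61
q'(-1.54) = 10.19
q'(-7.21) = 41.83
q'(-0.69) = 5.45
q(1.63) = -9.37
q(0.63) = -4.67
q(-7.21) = -161.14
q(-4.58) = -70.42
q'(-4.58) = 27.16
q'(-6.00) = 35.08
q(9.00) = -216.16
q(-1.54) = -13.65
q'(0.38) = -0.52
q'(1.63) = -7.50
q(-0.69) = -7.00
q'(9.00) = -48.62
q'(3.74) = -19.27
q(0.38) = -4.36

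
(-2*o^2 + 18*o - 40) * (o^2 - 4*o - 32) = -2*o^4 + 26*o^3 - 48*o^2 - 416*o + 1280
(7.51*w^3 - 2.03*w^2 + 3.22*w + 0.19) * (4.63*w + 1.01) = 34.7713*w^4 - 1.8138*w^3 + 12.8583*w^2 + 4.1319*w + 0.1919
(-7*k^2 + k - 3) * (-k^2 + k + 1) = 7*k^4 - 8*k^3 - 3*k^2 - 2*k - 3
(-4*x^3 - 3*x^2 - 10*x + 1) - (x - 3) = -4*x^3 - 3*x^2 - 11*x + 4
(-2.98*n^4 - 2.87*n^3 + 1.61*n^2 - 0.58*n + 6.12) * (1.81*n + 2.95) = -5.3938*n^5 - 13.9857*n^4 - 5.5524*n^3 + 3.6997*n^2 + 9.3662*n + 18.054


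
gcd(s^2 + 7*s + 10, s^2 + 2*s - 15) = s + 5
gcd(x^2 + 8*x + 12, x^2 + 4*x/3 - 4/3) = x + 2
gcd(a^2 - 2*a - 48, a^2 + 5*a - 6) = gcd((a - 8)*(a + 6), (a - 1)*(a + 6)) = a + 6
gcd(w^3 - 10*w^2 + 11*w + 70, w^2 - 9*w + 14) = w - 7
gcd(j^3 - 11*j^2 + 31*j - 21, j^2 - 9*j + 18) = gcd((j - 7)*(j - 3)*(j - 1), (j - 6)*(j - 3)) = j - 3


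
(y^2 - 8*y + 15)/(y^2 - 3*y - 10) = (y - 3)/(y + 2)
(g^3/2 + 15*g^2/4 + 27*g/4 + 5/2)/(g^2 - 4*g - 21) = (2*g^3 + 15*g^2 + 27*g + 10)/(4*(g^2 - 4*g - 21))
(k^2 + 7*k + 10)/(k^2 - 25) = (k + 2)/(k - 5)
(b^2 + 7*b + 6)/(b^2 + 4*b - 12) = (b + 1)/(b - 2)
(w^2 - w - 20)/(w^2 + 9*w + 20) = (w - 5)/(w + 5)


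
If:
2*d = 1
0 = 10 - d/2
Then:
No Solution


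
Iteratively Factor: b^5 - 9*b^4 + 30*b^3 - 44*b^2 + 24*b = (b - 2)*(b^4 - 7*b^3 + 16*b^2 - 12*b) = b*(b - 2)*(b^3 - 7*b^2 + 16*b - 12) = b*(b - 3)*(b - 2)*(b^2 - 4*b + 4) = b*(b - 3)*(b - 2)^2*(b - 2)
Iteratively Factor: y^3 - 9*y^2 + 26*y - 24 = (y - 4)*(y^2 - 5*y + 6) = (y - 4)*(y - 2)*(y - 3)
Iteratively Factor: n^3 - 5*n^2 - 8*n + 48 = (n - 4)*(n^2 - n - 12) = (n - 4)*(n + 3)*(n - 4)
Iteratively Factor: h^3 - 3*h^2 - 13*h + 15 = (h - 5)*(h^2 + 2*h - 3) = (h - 5)*(h - 1)*(h + 3)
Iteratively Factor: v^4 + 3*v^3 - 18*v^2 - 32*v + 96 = (v - 2)*(v^3 + 5*v^2 - 8*v - 48) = (v - 2)*(v + 4)*(v^2 + v - 12) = (v - 2)*(v + 4)^2*(v - 3)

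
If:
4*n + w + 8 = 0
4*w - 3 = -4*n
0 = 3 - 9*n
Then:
No Solution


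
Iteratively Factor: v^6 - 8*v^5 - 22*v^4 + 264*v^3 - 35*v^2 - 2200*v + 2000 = (v - 5)*(v^5 - 3*v^4 - 37*v^3 + 79*v^2 + 360*v - 400) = (v - 5)*(v + 4)*(v^4 - 7*v^3 - 9*v^2 + 115*v - 100) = (v - 5)^2*(v + 4)*(v^3 - 2*v^2 - 19*v + 20) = (v - 5)^3*(v + 4)*(v^2 + 3*v - 4) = (v - 5)^3*(v - 1)*(v + 4)*(v + 4)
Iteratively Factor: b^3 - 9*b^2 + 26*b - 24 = (b - 4)*(b^2 - 5*b + 6) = (b - 4)*(b - 3)*(b - 2)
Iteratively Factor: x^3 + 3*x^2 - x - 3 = (x + 3)*(x^2 - 1) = (x + 1)*(x + 3)*(x - 1)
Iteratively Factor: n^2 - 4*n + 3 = (n - 1)*(n - 3)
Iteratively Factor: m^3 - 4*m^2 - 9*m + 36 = (m + 3)*(m^2 - 7*m + 12) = (m - 3)*(m + 3)*(m - 4)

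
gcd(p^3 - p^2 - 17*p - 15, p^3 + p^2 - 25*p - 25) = p^2 - 4*p - 5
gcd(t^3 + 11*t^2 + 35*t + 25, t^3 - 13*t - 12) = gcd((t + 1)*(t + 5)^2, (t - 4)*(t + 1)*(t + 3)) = t + 1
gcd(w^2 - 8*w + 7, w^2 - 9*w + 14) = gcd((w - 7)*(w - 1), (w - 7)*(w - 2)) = w - 7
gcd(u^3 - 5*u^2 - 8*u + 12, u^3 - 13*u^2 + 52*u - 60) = u - 6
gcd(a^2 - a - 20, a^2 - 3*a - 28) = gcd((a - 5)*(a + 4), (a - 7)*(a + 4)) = a + 4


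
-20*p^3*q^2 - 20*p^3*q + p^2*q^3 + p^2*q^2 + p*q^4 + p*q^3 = q*(-4*p + q)*(5*p + q)*(p*q + p)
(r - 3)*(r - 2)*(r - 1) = r^3 - 6*r^2 + 11*r - 6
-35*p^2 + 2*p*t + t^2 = (-5*p + t)*(7*p + t)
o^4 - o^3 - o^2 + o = o*(o - 1)^2*(o + 1)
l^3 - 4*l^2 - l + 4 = (l - 4)*(l - 1)*(l + 1)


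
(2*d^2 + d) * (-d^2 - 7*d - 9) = -2*d^4 - 15*d^3 - 25*d^2 - 9*d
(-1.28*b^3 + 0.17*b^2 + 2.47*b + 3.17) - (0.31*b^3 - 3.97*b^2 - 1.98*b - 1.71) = -1.59*b^3 + 4.14*b^2 + 4.45*b + 4.88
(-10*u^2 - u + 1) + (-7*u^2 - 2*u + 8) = -17*u^2 - 3*u + 9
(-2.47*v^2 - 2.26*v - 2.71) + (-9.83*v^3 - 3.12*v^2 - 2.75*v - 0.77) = -9.83*v^3 - 5.59*v^2 - 5.01*v - 3.48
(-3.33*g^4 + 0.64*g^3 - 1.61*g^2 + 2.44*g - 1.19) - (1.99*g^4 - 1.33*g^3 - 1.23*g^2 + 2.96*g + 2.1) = -5.32*g^4 + 1.97*g^3 - 0.38*g^2 - 0.52*g - 3.29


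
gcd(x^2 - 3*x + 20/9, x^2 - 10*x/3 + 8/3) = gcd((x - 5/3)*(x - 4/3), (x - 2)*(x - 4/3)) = x - 4/3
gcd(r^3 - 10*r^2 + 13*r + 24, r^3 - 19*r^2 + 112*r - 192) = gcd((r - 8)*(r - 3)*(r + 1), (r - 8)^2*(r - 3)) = r^2 - 11*r + 24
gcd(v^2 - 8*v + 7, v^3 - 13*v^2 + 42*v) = v - 7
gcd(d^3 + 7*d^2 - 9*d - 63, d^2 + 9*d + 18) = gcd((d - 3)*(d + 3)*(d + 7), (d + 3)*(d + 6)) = d + 3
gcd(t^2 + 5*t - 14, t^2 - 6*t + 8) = t - 2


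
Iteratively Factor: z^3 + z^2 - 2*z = (z - 1)*(z^2 + 2*z) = (z - 1)*(z + 2)*(z)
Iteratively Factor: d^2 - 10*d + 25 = (d - 5)*(d - 5)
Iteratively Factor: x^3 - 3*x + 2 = (x - 1)*(x^2 + x - 2) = (x - 1)^2*(x + 2)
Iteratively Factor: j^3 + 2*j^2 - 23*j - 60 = (j - 5)*(j^2 + 7*j + 12) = (j - 5)*(j + 4)*(j + 3)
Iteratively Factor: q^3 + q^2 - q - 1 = (q - 1)*(q^2 + 2*q + 1) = (q - 1)*(q + 1)*(q + 1)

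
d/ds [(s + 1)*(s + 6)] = 2*s + 7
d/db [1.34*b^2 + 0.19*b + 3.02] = 2.68*b + 0.19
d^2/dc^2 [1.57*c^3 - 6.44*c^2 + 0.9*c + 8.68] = 9.42*c - 12.88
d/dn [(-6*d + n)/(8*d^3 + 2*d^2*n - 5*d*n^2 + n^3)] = (8*d^3 + 2*d^2*n - 5*d*n^2 + n^3 + (6*d - n)*(2*d^2 - 10*d*n + 3*n^2))/(8*d^3 + 2*d^2*n - 5*d*n^2 + n^3)^2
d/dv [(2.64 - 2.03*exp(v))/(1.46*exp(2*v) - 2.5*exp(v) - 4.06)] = (2.9638*exp(2*v) - 7.7088*exp(v) + 14.8418)*exp(v)/(2.1316*exp(4*v) - 7.3*exp(3*v) - 5.6052*exp(2*v) + 20.3*exp(v) + 16.4836)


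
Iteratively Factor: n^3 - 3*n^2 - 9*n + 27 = (n - 3)*(n^2 - 9) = (n - 3)^2*(n + 3)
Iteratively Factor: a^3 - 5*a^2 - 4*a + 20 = (a - 5)*(a^2 - 4) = (a - 5)*(a - 2)*(a + 2)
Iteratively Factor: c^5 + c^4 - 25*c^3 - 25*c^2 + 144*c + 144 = (c - 3)*(c^4 + 4*c^3 - 13*c^2 - 64*c - 48) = (c - 3)*(c + 4)*(c^3 - 13*c - 12) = (c - 3)*(c + 3)*(c + 4)*(c^2 - 3*c - 4) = (c - 4)*(c - 3)*(c + 3)*(c + 4)*(c + 1)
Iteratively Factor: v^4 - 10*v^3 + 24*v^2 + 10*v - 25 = (v + 1)*(v^3 - 11*v^2 + 35*v - 25) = (v - 5)*(v + 1)*(v^2 - 6*v + 5) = (v - 5)*(v - 1)*(v + 1)*(v - 5)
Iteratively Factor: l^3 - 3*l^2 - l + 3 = (l - 3)*(l^2 - 1) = (l - 3)*(l + 1)*(l - 1)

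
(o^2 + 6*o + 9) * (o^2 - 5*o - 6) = o^4 + o^3 - 27*o^2 - 81*o - 54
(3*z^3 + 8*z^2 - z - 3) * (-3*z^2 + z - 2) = -9*z^5 - 21*z^4 + 5*z^3 - 8*z^2 - z + 6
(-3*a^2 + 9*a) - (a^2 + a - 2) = -4*a^2 + 8*a + 2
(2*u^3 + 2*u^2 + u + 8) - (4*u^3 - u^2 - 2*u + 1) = -2*u^3 + 3*u^2 + 3*u + 7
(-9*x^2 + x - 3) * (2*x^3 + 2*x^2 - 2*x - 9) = -18*x^5 - 16*x^4 + 14*x^3 + 73*x^2 - 3*x + 27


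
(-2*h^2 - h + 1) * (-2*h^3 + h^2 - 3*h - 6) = 4*h^5 + 3*h^3 + 16*h^2 + 3*h - 6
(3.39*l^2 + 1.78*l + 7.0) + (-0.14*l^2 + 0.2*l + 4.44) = 3.25*l^2 + 1.98*l + 11.44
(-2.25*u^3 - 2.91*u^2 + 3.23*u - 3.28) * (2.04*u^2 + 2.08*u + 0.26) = -4.59*u^5 - 10.6164*u^4 - 0.0486000000000004*u^3 - 0.729399999999999*u^2 - 5.9826*u - 0.8528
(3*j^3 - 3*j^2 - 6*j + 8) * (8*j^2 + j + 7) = 24*j^5 - 21*j^4 - 30*j^3 + 37*j^2 - 34*j + 56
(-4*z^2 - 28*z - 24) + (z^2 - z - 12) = -3*z^2 - 29*z - 36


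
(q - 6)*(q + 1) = q^2 - 5*q - 6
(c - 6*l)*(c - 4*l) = c^2 - 10*c*l + 24*l^2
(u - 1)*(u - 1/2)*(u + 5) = u^3 + 7*u^2/2 - 7*u + 5/2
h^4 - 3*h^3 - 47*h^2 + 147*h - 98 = (h - 7)*(h - 2)*(h - 1)*(h + 7)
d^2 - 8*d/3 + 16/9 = (d - 4/3)^2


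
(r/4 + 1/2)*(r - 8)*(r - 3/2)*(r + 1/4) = r^4/4 - 29*r^3/16 - 71*r^2/32 + 89*r/16 + 3/2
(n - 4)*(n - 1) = n^2 - 5*n + 4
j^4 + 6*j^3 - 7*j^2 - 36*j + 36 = (j - 2)*(j - 1)*(j + 3)*(j + 6)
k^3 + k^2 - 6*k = k*(k - 2)*(k + 3)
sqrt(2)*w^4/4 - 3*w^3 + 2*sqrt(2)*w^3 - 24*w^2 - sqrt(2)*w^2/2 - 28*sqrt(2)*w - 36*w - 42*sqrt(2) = (w/2 + 1)*(w + 6)*(w - 7*sqrt(2))*(sqrt(2)*w/2 + 1)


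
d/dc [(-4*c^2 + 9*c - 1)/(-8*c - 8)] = (c^2/2 + c - 5/4)/(c^2 + 2*c + 1)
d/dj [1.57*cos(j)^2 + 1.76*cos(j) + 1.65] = -(3.14*cos(j) + 1.76)*sin(j)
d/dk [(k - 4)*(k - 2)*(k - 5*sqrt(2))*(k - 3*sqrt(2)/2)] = 4*k^3 - 39*sqrt(2)*k^2/2 - 18*k^2 + 46*k + 78*sqrt(2)*k - 90 - 52*sqrt(2)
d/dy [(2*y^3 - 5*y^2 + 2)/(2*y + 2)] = (4*y^3 + y^2 - 10*y - 2)/(2*(y^2 + 2*y + 1))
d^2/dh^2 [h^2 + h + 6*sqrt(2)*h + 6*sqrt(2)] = 2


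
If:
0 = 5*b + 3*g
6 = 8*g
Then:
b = -9/20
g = 3/4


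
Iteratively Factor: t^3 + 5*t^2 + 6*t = (t + 2)*(t^2 + 3*t) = (t + 2)*(t + 3)*(t)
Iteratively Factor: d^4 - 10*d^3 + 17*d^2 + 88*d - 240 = (d + 3)*(d^3 - 13*d^2 + 56*d - 80) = (d - 5)*(d + 3)*(d^2 - 8*d + 16) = (d - 5)*(d - 4)*(d + 3)*(d - 4)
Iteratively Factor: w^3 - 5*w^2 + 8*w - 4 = (w - 1)*(w^2 - 4*w + 4) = (w - 2)*(w - 1)*(w - 2)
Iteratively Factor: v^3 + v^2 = (v)*(v^2 + v) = v*(v + 1)*(v)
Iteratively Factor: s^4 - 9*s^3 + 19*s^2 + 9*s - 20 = (s - 1)*(s^3 - 8*s^2 + 11*s + 20) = (s - 4)*(s - 1)*(s^2 - 4*s - 5) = (s - 4)*(s - 1)*(s + 1)*(s - 5)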